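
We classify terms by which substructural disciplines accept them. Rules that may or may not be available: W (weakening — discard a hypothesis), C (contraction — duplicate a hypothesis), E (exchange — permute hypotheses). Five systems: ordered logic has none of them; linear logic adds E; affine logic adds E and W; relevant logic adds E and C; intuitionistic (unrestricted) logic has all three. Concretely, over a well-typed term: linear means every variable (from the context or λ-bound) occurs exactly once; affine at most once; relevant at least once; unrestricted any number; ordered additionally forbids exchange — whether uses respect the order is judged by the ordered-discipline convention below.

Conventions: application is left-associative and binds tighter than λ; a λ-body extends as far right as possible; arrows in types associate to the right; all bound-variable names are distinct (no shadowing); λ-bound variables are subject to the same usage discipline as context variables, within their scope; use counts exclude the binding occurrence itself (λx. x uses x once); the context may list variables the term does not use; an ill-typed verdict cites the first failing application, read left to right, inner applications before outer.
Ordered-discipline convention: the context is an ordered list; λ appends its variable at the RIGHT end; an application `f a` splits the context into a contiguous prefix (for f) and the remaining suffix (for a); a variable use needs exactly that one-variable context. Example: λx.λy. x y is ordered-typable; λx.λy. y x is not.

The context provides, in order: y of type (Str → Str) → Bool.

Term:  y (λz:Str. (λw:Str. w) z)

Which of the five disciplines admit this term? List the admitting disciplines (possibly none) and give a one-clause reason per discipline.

accepted by: ordered, linear, affine, relevant, unrestricted
counts: y=1; z [bound]=1; w [bound]=1
uses in reading order: y, w, z
typing: well-typed — term : Bool
ordered ✓ (single-use (y, z, w), ordered derivation ok)
linear ✓ (exactly-once usage across y, z, w)
affine ✓ (no duplicate uses among y, z, w)
relevant ✓ (at least one use each (y, z, w))
unrestricted ✓ (simply typable at Bool; W, C, E all held)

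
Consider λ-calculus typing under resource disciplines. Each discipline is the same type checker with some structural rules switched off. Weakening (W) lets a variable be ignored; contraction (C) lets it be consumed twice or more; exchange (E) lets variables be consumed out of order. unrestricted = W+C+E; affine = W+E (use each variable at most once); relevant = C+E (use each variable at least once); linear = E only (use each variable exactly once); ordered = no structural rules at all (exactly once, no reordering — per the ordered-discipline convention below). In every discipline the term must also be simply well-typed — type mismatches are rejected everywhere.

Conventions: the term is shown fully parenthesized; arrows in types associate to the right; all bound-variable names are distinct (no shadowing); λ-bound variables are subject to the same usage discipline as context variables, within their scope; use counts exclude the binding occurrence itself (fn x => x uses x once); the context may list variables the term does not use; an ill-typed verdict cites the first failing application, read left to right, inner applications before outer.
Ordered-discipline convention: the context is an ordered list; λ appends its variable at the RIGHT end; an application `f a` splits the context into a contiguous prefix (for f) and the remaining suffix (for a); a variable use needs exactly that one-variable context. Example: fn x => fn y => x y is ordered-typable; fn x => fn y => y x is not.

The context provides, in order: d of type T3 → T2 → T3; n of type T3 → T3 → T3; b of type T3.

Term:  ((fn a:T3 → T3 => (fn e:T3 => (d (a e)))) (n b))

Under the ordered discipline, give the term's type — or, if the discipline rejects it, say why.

term : T3 → T2 → T3
usage: d: 1; n: 1; b: 1; a (bound): 1; e (bound): 1
order of uses: d, a, e, n, b
typing: ✓ — T3 → T2 → T3
all disciplines: ordered ✓; linear ✓; affine ✓; relevant ✓; unrestricted ✓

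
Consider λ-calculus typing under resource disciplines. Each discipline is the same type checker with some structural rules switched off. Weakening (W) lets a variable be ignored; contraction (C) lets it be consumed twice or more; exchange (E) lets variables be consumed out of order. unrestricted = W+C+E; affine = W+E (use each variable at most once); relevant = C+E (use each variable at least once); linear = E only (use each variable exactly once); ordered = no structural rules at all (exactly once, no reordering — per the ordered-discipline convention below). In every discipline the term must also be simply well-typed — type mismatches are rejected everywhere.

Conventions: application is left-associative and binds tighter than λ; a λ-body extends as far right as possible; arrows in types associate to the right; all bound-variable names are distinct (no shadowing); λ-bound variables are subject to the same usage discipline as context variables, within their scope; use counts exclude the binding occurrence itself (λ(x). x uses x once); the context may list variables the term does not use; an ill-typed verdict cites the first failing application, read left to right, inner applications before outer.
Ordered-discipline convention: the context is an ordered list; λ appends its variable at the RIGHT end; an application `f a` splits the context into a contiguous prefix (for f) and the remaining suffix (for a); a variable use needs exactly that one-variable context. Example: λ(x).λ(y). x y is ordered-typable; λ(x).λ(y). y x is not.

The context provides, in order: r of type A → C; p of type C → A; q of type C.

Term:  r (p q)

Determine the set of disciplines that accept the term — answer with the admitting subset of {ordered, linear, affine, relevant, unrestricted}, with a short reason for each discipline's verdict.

accepted by: ordered, linear, affine, relevant, unrestricted
variable uses: r: 1, p: 1, q: 1
order of uses: r, p, q
typing: the term checks, with type C
ordered: ✓ — one use each (r, p, q); ordered split holds
linear: ✓ — single use per variable (r, p, q)
affine: ✓ — r, p, q: no repeats, contraction unneeded
relevant: ✓ — every one of r, p, q appears
unrestricted: ✓ — simply typable at C; W, C, E all held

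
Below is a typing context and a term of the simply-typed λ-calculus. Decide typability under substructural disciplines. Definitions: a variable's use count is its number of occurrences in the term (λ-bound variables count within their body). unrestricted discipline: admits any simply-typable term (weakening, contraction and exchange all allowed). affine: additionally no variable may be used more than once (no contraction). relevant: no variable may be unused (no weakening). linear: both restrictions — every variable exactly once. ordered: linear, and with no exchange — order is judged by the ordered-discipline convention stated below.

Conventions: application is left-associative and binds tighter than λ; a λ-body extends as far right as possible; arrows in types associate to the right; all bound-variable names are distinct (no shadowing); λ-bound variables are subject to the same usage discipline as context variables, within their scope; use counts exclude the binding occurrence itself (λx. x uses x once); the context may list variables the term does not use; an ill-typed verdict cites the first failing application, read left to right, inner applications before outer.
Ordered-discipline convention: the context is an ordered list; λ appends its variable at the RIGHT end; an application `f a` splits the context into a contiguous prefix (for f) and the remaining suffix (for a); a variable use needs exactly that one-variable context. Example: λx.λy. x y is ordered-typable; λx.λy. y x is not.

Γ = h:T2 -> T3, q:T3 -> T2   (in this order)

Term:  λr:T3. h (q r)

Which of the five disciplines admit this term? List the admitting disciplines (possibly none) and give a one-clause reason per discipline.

admitted by: ordered, linear, affine, relevant, unrestricted
use counts: h: 1×, q: 1×, r (bound): 1×
uses in reading order: h, q, r
typing: ✓ — T3 -> T3
ordered: ✓, h, q, r: once each, no exchange needed
linear: ✓, h, q, r: one use apiece
affine: ✓, no duplicate uses among h, q, r
relevant: ✓, every one of h, q, r appears
unrestricted: ✓, well-typed at T3 -> T3; no restrictions here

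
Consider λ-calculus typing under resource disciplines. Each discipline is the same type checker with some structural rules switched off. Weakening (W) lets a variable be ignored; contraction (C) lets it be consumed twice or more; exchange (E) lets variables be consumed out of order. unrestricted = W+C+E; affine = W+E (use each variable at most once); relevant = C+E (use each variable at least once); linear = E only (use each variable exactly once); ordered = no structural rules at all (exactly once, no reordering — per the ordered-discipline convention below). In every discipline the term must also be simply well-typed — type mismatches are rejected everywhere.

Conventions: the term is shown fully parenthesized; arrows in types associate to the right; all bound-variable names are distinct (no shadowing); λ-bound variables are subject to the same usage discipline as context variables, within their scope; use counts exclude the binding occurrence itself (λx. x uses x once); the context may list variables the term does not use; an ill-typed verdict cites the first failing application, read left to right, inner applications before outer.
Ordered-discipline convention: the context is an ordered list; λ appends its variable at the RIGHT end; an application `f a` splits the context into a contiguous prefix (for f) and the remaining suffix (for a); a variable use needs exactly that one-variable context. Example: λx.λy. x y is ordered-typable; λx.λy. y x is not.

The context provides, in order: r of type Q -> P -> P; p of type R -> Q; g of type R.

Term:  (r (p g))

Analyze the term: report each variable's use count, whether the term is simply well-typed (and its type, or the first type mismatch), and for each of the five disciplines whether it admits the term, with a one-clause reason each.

use counts: r: 1, p: 1, g: 1
order of uses: r, p, g
typing: well-typed at P -> P
ordered: ✓, r, p, g: once each, no exchange needed
linear: ✓, r, p, g: one use apiece
affine: ✓, no duplicate uses among r, p, g
relevant: ✓, every one of r, p, g appears
unrestricted: ✓, simply typable at P -> P; W, C, E all held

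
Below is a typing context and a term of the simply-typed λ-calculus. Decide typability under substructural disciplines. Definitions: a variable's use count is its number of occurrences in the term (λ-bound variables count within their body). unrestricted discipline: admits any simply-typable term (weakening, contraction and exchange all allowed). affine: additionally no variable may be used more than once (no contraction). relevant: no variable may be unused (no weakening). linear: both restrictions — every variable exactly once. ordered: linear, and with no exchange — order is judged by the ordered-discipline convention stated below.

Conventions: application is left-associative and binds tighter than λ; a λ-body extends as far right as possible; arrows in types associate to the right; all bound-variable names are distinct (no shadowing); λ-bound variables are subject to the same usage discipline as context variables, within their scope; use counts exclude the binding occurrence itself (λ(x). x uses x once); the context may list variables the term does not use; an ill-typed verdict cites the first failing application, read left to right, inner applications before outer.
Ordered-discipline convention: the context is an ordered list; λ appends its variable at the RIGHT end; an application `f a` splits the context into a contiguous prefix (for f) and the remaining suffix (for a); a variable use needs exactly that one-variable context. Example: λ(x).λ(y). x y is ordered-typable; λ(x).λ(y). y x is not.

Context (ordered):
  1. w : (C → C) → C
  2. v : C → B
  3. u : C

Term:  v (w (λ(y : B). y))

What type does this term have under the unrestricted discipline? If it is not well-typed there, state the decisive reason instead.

not well-typed under unrestricted — not simply typable
counts: w: 1×, v: 1×, u: 0×, y [bound]: 1×
use order (left to right): v, w, y
typing: ill-typed: an application expects C → C but receives B → B
summary: ordered ✗ · linear ✗ · affine ✗ · relevant ✗ · unrestricted ✗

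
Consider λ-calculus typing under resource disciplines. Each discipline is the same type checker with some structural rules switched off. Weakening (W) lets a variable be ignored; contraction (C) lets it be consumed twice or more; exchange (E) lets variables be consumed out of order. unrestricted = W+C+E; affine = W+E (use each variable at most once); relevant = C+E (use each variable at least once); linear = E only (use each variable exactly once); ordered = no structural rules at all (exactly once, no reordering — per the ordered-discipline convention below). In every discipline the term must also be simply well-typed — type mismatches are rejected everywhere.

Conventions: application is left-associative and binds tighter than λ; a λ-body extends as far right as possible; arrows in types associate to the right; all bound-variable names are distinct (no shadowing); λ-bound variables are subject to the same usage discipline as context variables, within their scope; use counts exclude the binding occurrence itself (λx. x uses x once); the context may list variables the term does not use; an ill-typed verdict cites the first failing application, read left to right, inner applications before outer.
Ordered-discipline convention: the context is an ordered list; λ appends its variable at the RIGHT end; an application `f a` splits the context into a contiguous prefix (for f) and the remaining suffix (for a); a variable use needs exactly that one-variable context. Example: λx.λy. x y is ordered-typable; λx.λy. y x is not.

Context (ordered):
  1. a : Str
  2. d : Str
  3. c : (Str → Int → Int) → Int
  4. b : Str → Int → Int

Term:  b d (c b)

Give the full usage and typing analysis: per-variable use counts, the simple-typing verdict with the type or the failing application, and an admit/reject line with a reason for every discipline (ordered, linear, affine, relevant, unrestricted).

usage: a: 0×, d: 1×, c: 1×, b: 2×
order of uses: b, d, c, b
typing: well-typed at Int
ordered: ✗, needs contraction — b ×2; a left unused
linear: ✗, needs contraction — b ×2; a left unused
affine: ✗, needs contraction — b ×2
relevant: ✗, a left unused
unrestricted: ✓, type-checks (Int) and nothing is barred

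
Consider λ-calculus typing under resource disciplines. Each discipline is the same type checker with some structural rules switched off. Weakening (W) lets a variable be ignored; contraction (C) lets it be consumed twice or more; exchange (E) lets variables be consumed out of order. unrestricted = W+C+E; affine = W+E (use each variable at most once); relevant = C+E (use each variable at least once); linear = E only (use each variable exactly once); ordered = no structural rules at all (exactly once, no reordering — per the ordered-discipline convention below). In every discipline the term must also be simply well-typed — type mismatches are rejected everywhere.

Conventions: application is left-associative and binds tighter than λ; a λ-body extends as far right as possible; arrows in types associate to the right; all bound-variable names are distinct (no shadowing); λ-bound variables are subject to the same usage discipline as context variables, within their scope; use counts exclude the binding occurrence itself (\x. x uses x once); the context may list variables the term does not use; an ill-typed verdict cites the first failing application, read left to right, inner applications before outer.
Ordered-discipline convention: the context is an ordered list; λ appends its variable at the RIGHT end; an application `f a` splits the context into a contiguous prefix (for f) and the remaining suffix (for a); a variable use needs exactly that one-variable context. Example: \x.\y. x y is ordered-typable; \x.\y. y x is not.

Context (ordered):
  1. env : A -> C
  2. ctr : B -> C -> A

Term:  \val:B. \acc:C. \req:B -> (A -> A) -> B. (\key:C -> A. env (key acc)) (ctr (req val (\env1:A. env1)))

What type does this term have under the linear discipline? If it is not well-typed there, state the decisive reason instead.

term : B -> C -> (B -> (A -> A) -> B) -> C
usage: env: 1×, ctr: 1×, val (λ-bound): 1×, acc (λ-bound): 1×, req (λ-bound): 1×, key (λ-bound): 1×, env1 (λ-bound): 1×
order of uses: env, key, acc, ctr, req, val, env1
typing: ✓ — B -> C -> (B -> (A -> A) -> B) -> C
summary: ordered ✗, linear ✓, affine ✓, relevant ✓, unrestricted ✓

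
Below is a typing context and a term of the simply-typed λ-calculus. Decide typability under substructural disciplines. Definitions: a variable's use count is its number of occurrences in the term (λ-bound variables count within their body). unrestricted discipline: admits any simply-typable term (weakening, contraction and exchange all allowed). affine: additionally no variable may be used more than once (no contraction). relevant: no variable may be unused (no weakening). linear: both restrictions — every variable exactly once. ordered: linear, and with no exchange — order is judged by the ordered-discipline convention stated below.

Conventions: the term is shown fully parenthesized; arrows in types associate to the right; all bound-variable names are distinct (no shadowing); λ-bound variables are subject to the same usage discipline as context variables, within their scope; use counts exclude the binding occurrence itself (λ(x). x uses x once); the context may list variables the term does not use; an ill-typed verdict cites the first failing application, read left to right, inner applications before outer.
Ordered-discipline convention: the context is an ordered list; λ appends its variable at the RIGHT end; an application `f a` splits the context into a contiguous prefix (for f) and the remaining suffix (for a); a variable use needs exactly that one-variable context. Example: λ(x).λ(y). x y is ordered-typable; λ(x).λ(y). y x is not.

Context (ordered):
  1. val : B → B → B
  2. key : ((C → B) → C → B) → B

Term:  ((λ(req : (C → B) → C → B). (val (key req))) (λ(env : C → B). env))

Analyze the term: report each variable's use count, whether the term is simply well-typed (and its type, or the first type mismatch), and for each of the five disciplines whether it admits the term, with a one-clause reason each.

usage: val: 1; key: 1; req (λ-bound): 1; env (λ-bound): 1
use order (left to right): val, key, req, env
typing: well-typed — term : B → B
ordered: ✓, single-use (val, key, req, env), ordered derivation ok
linear: ✓, exactly-once usage across val, key, req, env
affine: ✓, at most one use each (val, key, req, env)
relevant: ✓, at least one use each (val, key, req, env)
unrestricted: ✓, typability at B → B is all that's needed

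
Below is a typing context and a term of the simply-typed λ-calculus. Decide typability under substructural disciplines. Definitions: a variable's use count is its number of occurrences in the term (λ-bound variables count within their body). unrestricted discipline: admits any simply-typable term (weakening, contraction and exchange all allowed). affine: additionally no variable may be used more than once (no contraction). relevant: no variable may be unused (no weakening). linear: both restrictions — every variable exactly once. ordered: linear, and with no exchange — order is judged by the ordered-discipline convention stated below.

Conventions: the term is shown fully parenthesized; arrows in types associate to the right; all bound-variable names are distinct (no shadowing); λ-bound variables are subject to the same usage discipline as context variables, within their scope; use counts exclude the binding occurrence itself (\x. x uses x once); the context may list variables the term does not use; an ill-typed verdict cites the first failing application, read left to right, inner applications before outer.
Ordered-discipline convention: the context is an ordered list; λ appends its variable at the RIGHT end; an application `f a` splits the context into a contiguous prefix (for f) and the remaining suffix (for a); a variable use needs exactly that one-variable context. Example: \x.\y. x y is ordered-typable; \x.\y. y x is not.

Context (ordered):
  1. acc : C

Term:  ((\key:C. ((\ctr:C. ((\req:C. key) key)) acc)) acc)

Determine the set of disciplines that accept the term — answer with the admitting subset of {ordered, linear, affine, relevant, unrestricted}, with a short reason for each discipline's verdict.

admitted in: unrestricted
variable uses: acc: 2; key (bound): 2; ctr (bound): 0; req (bound): 0
order of uses: key, key, acc, acc
typing: well-typed — term : C
ordered ✗ (repeated use of acc ×2, key ×2; ctr, req left unused)
linear ✗ (repeated use of acc ×2, key ×2; ctr, req left unused)
affine ✗ (repeated use of acc ×2, key ×2)
relevant ✗ (ctr, req left unused)
unrestricted ✓ (typability at C is all that's needed)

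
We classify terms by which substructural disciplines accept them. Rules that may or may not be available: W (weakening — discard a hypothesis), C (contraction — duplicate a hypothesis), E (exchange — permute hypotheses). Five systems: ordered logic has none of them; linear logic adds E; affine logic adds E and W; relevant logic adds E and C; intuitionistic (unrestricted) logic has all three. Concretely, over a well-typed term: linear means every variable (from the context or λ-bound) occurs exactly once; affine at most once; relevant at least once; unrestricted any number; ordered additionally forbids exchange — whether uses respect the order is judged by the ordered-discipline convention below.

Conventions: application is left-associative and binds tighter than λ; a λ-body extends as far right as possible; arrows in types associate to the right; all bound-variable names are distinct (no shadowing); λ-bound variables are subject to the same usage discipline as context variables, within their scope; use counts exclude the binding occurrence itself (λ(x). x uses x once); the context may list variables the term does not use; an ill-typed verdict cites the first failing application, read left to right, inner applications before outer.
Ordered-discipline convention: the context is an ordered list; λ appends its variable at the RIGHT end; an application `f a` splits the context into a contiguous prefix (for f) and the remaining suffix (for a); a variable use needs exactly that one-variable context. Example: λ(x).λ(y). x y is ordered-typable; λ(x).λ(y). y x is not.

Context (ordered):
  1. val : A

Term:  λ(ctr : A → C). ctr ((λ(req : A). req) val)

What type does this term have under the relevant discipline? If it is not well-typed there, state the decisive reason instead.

term : (A → C) → C
counts: val ×1; ctr [bound] ×1; req [bound] ×1
order of uses: ctr, req, val
typing: the term checks, with type (A → C) → C
summary: ordered ✗ · linear ✓ · affine ✓ · relevant ✓ · unrestricted ✓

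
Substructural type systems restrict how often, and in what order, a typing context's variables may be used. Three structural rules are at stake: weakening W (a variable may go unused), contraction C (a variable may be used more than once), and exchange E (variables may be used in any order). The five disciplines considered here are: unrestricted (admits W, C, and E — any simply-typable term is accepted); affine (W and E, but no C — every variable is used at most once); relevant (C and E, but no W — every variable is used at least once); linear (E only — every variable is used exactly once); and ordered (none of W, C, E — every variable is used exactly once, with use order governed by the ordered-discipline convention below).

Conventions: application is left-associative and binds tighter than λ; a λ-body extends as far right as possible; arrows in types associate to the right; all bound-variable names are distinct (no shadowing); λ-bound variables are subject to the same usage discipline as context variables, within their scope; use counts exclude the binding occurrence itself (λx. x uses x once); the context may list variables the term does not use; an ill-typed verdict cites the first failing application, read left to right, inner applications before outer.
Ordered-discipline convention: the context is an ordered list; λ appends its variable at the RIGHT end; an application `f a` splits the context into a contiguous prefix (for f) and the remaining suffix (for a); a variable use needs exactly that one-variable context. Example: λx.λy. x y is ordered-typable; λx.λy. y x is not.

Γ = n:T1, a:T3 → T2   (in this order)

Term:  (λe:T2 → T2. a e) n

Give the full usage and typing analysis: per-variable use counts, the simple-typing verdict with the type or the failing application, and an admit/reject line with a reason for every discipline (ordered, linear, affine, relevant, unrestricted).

counts: n=1, a=1, e (bound)=1
uses in reading order: a, e, n
typing: ill-typed: a function awaiting T3 gets T2 → T2
ordered: ✗, fails simple typing
linear: ✗, a type mismatch blocks all five
affine: ✗, the type mismatch rejects it
relevant: ✗, not simply typable
unrestricted: ✗, fails simple typing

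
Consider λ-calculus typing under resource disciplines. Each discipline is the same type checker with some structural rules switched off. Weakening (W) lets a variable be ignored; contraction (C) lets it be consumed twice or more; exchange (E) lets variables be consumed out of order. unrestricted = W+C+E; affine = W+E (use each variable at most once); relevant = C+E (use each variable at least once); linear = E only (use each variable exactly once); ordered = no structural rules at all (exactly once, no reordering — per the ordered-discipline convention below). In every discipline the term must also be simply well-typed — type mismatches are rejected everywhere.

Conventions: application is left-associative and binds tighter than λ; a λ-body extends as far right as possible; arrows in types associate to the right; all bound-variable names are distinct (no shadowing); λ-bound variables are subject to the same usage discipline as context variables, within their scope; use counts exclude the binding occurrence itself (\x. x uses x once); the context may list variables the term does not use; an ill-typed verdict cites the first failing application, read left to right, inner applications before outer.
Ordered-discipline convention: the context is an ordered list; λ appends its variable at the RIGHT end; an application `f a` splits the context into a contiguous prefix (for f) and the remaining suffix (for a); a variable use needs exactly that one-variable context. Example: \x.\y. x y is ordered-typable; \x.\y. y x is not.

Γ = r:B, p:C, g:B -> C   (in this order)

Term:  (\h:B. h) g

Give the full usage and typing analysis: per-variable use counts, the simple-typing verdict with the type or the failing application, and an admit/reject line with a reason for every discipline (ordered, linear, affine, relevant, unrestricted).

counts: r: 0; p: 0; g: 1; h (bound): 1
use order (left to right): h, g
typing: ill-typed: an application expects B but receives B -> C
ordered ✗ (the type mismatch rejects it)
linear ✗ (not simply typable)
affine ✗ (fails simple typing)
relevant ✗ (a type mismatch blocks all five)
unrestricted ✗ (the type mismatch rejects it)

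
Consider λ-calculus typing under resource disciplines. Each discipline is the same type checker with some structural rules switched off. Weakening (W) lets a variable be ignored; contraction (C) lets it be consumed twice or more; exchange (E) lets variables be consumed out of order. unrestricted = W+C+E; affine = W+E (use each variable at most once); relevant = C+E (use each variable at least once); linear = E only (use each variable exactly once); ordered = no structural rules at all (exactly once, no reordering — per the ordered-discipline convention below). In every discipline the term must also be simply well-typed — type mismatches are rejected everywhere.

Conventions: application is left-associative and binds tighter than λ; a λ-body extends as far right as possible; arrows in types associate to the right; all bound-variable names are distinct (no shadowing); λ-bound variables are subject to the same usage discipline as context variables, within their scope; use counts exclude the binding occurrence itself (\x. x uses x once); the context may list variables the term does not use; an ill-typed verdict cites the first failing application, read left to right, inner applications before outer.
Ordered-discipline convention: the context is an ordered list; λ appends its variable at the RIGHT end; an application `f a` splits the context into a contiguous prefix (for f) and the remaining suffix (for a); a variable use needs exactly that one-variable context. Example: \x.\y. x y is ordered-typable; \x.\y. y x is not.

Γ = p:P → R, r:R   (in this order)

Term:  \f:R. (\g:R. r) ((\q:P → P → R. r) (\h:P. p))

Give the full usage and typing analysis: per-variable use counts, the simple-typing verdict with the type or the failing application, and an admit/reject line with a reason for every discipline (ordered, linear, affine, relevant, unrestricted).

variable uses: p: 1; r: 2; f (bound): 0; g (bound): 0; q (bound): 0; h (bound): 0
order of uses: r, r, p
typing: well-typed at R → R
ordered ✗ (r ×2 used more than once (contraction); unused: f, g, q, h — weakening required)
linear ✗ (r ×2 used more than once (contraction); unused: f, g, q, h — weakening required)
affine ✗ (r ×2 used more than once (contraction))
relevant ✗ (unused: f, g, q, h — weakening required)
unrestricted ✓ (type-checks (R → R) and nothing is barred)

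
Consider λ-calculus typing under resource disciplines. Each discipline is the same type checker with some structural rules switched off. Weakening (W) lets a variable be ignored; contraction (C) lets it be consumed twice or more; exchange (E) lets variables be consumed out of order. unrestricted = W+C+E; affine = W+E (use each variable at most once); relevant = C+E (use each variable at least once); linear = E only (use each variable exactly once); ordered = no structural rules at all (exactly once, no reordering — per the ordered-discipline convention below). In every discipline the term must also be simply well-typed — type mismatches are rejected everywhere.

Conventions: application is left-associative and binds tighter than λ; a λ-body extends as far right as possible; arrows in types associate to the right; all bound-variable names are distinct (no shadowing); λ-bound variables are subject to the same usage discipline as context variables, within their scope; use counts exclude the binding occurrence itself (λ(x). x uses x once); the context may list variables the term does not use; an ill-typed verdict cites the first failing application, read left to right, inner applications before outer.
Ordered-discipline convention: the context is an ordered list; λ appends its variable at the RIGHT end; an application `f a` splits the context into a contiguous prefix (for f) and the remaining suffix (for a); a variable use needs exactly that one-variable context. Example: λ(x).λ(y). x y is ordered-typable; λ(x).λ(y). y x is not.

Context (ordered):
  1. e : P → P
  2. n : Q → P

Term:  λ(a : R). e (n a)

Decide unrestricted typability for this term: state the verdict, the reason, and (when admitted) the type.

no — the type mismatch rejects it
variable uses: e=1; n=1; a (λ-bound)=1
left-to-right use order: e, n, a
typing: ill-typed: a function awaiting Q gets R
across the five disciplines: ordered ✗; linear ✗; affine ✗; relevant ✗; unrestricted ✗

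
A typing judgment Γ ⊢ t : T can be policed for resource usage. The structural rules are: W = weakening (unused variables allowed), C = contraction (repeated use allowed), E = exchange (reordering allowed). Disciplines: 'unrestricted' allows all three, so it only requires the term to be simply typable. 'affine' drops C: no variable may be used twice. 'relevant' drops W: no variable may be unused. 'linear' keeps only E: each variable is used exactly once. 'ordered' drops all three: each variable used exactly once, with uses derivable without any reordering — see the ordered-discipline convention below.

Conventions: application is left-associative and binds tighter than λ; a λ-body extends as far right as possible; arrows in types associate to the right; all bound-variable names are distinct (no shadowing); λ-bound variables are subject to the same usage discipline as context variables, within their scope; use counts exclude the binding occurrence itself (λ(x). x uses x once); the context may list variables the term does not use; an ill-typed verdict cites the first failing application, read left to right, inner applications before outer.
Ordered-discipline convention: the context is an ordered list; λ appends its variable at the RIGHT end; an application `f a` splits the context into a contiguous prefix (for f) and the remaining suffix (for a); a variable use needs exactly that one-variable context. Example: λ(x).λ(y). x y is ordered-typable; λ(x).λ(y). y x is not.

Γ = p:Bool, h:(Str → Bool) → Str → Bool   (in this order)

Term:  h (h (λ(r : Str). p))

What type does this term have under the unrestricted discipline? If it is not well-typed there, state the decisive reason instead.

term : Str → Bool
variable uses: p=1, h=2, r (λ-bound)=0
order of uses: h, h, p
typing: ✓ — Str → Bool
all disciplines: ordered ✗ | linear ✗ | affine ✗ | relevant ✗ | unrestricted ✓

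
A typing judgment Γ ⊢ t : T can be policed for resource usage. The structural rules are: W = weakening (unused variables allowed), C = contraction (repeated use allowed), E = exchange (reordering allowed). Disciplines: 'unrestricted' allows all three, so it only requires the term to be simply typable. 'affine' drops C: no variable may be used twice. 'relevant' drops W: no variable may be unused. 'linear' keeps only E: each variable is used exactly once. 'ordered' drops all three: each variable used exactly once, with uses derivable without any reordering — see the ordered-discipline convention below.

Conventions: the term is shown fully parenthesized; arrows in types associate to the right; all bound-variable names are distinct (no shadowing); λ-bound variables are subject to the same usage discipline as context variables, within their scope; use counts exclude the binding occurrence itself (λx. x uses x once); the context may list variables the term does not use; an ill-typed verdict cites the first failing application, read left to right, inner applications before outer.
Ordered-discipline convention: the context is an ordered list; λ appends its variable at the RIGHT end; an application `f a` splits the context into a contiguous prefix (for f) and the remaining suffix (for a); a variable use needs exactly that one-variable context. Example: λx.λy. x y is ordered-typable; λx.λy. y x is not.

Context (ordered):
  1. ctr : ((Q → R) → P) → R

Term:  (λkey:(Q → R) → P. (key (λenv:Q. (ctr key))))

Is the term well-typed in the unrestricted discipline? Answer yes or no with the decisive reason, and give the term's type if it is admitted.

yes — type-checks (((Q → R) → P) → P) and nothing is barred; term : ((Q → R) → P) → P
use counts: ctr: 1; key (bound): 2; env (bound): 0
use order (left to right): key, ctr, key
typing: the term checks, with type ((Q → R) → P) → P
per-discipline verdicts: ordered ✗ · linear ✗ · affine ✗ · relevant ✗ · unrestricted ✓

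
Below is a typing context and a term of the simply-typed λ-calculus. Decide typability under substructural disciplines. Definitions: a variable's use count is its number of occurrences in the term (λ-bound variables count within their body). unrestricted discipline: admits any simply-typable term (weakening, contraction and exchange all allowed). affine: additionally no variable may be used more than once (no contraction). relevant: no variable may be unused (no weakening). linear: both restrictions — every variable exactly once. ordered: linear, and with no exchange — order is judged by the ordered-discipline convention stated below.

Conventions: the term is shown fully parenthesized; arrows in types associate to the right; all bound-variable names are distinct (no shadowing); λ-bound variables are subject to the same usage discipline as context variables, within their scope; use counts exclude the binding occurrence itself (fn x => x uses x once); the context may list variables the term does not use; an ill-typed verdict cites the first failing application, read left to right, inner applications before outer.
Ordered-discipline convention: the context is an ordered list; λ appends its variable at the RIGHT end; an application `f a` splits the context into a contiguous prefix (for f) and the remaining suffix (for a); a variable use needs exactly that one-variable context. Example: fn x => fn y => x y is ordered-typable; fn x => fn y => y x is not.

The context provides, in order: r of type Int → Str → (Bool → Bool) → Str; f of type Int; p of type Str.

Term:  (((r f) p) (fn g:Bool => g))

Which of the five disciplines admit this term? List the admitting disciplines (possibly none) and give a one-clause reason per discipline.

accepted by: ordered, linear, affine, relevant, unrestricted
usage: r ×1, f ×1, p ×1, g [bound] ×1
left-to-right use order: r, f, p, g
typing: the term checks, with type Str
ordered ✓ (single-use (r, f, p, g), ordered derivation ok)
linear ✓ (r, f, p, g: one use apiece)
affine ✓ (none of r, f, p, g used more than once)
relevant ✓ (r, f, p, g: all used, weakening unneeded)
unrestricted ✓ (type-checks (Str) and nothing is barred)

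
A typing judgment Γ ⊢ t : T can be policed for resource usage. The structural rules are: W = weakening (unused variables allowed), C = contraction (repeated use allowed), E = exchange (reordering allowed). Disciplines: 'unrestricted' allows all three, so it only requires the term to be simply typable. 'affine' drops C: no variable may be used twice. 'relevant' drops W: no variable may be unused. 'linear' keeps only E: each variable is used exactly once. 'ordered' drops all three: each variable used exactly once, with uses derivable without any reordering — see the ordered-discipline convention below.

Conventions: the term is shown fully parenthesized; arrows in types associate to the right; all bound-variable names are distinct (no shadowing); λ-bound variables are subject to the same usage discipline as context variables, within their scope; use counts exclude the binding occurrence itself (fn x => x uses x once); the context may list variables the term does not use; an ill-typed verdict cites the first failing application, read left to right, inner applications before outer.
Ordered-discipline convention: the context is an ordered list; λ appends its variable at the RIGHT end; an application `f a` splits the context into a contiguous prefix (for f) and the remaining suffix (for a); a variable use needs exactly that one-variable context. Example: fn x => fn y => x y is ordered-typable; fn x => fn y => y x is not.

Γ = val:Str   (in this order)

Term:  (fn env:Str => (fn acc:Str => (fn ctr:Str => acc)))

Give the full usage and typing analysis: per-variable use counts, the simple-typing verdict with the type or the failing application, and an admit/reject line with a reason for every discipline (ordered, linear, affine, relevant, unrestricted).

counts: val ×0; env (λ-bound) ×0; acc (λ-bound) ×1; ctr (λ-bound) ×0
uses in reading order: acc
typing: ✓ — Str → Str → Str → Str
ordered ✗ (needs weakening: val, env, ctr unused)
linear ✗ (needs weakening: val, env, ctr unused)
affine ✓ (at most one use each (val, env, acc, ctr))
relevant ✗ (needs weakening: val, env, ctr unused)
unrestricted ✓ (simply typable at Str → Str → Str → Str; W, C, E all held)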